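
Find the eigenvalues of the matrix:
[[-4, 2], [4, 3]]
λ = -5 and λ = 4

Characteristic equation: det(A - λI) = 0
λ² - (trace)λ + (det) = 0
λ² - (-1)λ + (-20) = 0
λ² + 1λ - 20 = 0
Solving: λ = -5, 4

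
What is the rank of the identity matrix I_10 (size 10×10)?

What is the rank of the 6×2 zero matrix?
rank(I_10) = 10, rank(0) = 0

The identity I_10 has 10 columns that are the standard basis vectors e_1, …, e_10. These are linearly independent, so all 10 columns are pivots and rank(I_10) = 10.
The 6×2 zero matrix has every entry zero, so every row is the zero row and there are no pivots; rank(0) = 0.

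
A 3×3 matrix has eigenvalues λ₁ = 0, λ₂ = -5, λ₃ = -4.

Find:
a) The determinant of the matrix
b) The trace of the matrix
det = 0, trace = -9

Two standard eigenvalue identities:
- det(A) equals the product of the eigenvalues (counted with multiplicity).
- trace(A) equals the sum of the eigenvalues.
det(A) = (0)*(-5)*(-4) = 0.
trace(A) = 0 - 5 - 4 = -9.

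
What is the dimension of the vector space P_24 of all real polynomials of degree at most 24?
Dimension = 25

A polynomial of degree at most 24 can be written as a₀ + a₁x + a₂x² + … + a_24x^24, with 25 free coefficients a₀, …, a_24.
The set {1, x, x², …, x^24} is a basis: it spans P_24 (every such polynomial is a linear combination of these) and is linearly independent (a polynomial is zero iff all its coefficients are zero).
Therefore dim(P_24) = 24 + 1 = 25.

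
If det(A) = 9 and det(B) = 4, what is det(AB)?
36

Use the multiplicative property of determinants: det(AB) = det(A)*det(B).
det(AB) = (9)*(4) = 36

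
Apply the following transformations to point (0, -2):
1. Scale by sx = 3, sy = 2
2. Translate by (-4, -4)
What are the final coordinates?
(-4, -8)

Step 1: Scale (0, -2) by (sx, sy) = (3, 2) → (0, -4)
Step 2: Translate by (-4, -4) → (-4, -8)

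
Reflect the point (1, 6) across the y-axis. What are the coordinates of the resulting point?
(-1, 6)

Reflection across y-axis: (1, 6) → (-1, 6)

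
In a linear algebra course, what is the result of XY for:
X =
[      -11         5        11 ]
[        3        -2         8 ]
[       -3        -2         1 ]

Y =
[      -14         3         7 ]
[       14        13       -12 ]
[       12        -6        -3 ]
XY =
[      356       -34      -170 ]
[       26       -65        21 ]
[       26       -41         0 ]

Matrix multiplication: (XY)[i][j] = sum over k of X[i][k] * Y[k][j].
  (XY)[0][0] = (-11)*(-14) + (5)*(14) + (11)*(12) = 356
  (XY)[0][1] = (-11)*(3) + (5)*(13) + (11)*(-6) = -34
  (XY)[0][2] = (-11)*(7) + (5)*(-12) + (11)*(-3) = -170
  (XY)[1][0] = (3)*(-14) + (-2)*(14) + (8)*(12) = 26
  (XY)[1][1] = (3)*(3) + (-2)*(13) + (8)*(-6) = -65
  (XY)[1][2] = (3)*(7) + (-2)*(-12) + (8)*(-3) = 21
  (XY)[2][0] = (-3)*(-14) + (-2)*(14) + (1)*(12) = 26
  (XY)[2][1] = (-3)*(3) + (-2)*(13) + (1)*(-6) = -41
  (XY)[2][2] = (-3)*(7) + (-2)*(-12) + (1)*(-3) = 0
XY =
[      356       -34      -170 ]
[       26       -65        21 ]
[       26       -41         0 ]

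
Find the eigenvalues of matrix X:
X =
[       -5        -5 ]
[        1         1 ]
λ = -4, 0

Solve det(X - λI) = 0. For a 2×2 matrix the characteristic equation is λ² - (trace)λ + det = 0.
trace(X) = a + d = -5 + 1 = -4.
det(X) = a*d - b*c = (-5)*(1) - (-5)*(1) = -5 + 5 = 0.
Characteristic equation: λ² - (-4)λ + (0) = 0.
Discriminant = (-4)² - 4*(0) = 16 - 0 = 16.
λ = (-4 ± √16) / 2 = (-4 ± 4) / 2 = -4, 0.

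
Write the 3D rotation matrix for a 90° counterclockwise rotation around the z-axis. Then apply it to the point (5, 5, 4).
R = [[0, -1, 0], [1, 0, 0], [0, 0, 1]]; R·(5, 5, 4) = (-5, 5, 4)

Rotation matrix for 90° around z-axis:
cos(90°) = 0, sin(90°) = 1
R = [[0, -1, 0], [1, 0, 0], [0, 0, 1]]
Apply to (5, 5, 4): R·[5, 5, 4]ᵀ = (-5, 5, 4)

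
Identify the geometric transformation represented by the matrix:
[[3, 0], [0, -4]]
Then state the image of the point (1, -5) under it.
non-uniform scaling by (3, -4); image of (1, -5) is (3, 20)

This is diagonal with distinct entries, so it scales the x-axis by 3 and the y-axis by -4.
The matrix [[3, 0], [0, -4]] represents: non-uniform scaling by (3, -4).
Applying it to (1, -5): [3·1 + 0·-5, 0·1 + -4·-5] = (3, 20).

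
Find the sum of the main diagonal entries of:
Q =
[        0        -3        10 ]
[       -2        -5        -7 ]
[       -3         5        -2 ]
tr(Q) = 0 - 5 - 2 = -7

The trace of a square matrix is the sum of its diagonal entries.
Diagonal entries of Q: Q[0][0] = 0, Q[1][1] = -5, Q[2][2] = -2.
tr(Q) = 0 - 5 - 2 = -7.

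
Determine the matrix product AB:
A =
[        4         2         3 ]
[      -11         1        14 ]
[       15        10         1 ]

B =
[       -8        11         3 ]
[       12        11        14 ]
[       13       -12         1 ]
AB =
[       31        30        43 ]
[      282      -278        -5 ]
[       13       263       186 ]

Matrix multiplication: (AB)[i][j] = sum over k of A[i][k] * B[k][j].
  (AB)[0][0] = (4)*(-8) + (2)*(12) + (3)*(13) = 31
  (AB)[0][1] = (4)*(11) + (2)*(11) + (3)*(-12) = 30
  (AB)[0][2] = (4)*(3) + (2)*(14) + (3)*(1) = 43
  (AB)[1][0] = (-11)*(-8) + (1)*(12) + (14)*(13) = 282
  (AB)[1][1] = (-11)*(11) + (1)*(11) + (14)*(-12) = -278
  (AB)[1][2] = (-11)*(3) + (1)*(14) + (14)*(1) = -5
  (AB)[2][0] = (15)*(-8) + (10)*(12) + (1)*(13) = 13
  (AB)[2][1] = (15)*(11) + (10)*(11) + (1)*(-12) = 263
  (AB)[2][2] = (15)*(3) + (10)*(14) + (1)*(1) = 186
AB =
[       31        30        43 ]
[      282      -278        -5 ]
[       13       263       186 ]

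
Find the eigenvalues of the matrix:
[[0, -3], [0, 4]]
λ = 0 and λ = 4

Characteristic equation: det(A - λI) = 0
λ² - (trace)λ + (det) = 0
λ² - (4)λ + (0) = 0
λ² - 4λ + 0 = 0
Solving: λ = 0, 4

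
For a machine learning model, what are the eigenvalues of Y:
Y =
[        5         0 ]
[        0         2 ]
λ = 2, 5

Solve det(Y - λI) = 0. For a 2×2 matrix the characteristic equation is λ² - (trace)λ + det = 0.
trace(Y) = a + d = 5 + 2 = 7.
det(Y) = a*d - b*c = (5)*(2) - (0)*(0) = 10 - 0 = 10.
Characteristic equation: λ² - (7)λ + (10) = 0.
Discriminant = (7)² - 4*(10) = 49 - 40 = 9.
λ = (7 ± √9) / 2 = (7 ± 3) / 2 = 2, 5.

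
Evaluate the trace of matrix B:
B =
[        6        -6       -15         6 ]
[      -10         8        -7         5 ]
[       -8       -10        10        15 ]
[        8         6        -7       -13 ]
tr(B) = 6 + 8 + 10 - 13 = 11

The trace of a square matrix is the sum of its diagonal entries.
Diagonal entries of B: B[0][0] = 6, B[1][1] = 8, B[2][2] = 10, B[3][3] = -13.
tr(B) = 6 + 8 + 10 - 13 = 11.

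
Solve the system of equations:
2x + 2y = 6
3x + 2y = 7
x = 1, y = 2

Use elimination (row reduction):
Equation 1: 2x + 2y = 6.
Equation 2: 3x + 2y = 7.
Multiply Eq1 by 3 and Eq2 by 2: 6x + 6y = 18;  6x + 4y = 14.
Subtract: (-2)y = -4, so y = 2.
Back-substitute into Eq1: 2x + 2*(2) = 6, so x = 1.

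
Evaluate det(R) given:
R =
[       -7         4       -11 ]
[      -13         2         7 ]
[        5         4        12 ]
det(R) = 1474

Expand along row 0 (cofactor expansion): det(R) = a*(e*i - f*h) - b*(d*i - f*g) + c*(d*h - e*g), where the 3×3 is [[a, b, c], [d, e, f], [g, h, i]].
Minor M_00 = (2)*(12) - (7)*(4) = 24 - 28 = -4.
Minor M_01 = (-13)*(12) - (7)*(5) = -156 - 35 = -191.
Minor M_02 = (-13)*(4) - (2)*(5) = -52 - 10 = -62.
det(R) = (-7)*(-4) - (4)*(-191) + (-11)*(-62) = 28 + 764 + 682 = 1474.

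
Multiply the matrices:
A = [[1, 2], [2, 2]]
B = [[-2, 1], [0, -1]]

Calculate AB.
[[-2, -1], [-4, 0]]

Each entry (i,j) of AB = sum over k of A[i][k]*B[k][j].
(AB)[0][0] = (1)*(-2) + (2)*(0) = -2
(AB)[0][1] = (1)*(1) + (2)*(-1) = -1
(AB)[1][0] = (2)*(-2) + (2)*(0) = -4
(AB)[1][1] = (2)*(1) + (2)*(-1) = 0
AB = [[-2, -1], [-4, 0]]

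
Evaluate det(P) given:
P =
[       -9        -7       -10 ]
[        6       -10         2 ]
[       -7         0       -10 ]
det(P) = -522

Expand along row 0 (cofactor expansion): det(P) = a*(e*i - f*h) - b*(d*i - f*g) + c*(d*h - e*g), where the 3×3 is [[a, b, c], [d, e, f], [g, h, i]].
Minor M_00 = (-10)*(-10) - (2)*(0) = 100 - 0 = 100.
Minor M_01 = (6)*(-10) - (2)*(-7) = -60 + 14 = -46.
Minor M_02 = (6)*(0) - (-10)*(-7) = 0 - 70 = -70.
det(P) = (-9)*(100) - (-7)*(-46) + (-10)*(-70) = -900 - 322 + 700 = -522.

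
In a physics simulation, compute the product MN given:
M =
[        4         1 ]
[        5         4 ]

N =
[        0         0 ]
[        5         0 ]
MN =
[        5         0 ]
[       20         0 ]

Matrix multiplication: (MN)[i][j] = sum over k of M[i][k] * N[k][j].
  (MN)[0][0] = (4)*(0) + (1)*(5) = 5
  (MN)[0][1] = (4)*(0) + (1)*(0) = 0
  (MN)[1][0] = (5)*(0) + (4)*(5) = 20
  (MN)[1][1] = (5)*(0) + (4)*(0) = 0
MN =
[        5         0 ]
[       20         0 ]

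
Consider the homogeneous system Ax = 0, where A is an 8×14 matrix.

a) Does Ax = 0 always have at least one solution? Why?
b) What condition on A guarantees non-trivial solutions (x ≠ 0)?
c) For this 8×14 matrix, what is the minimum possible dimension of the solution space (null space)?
a) Yes, x = 0 is always a solution. b) When A has linearly dependent columns (rank < n). c) Minimum nullity = 6.

a) x = 0 satisfies A·0 = 0, so the zero vector is always a solution.
b) Non-trivial solutions exist iff the columns of A are linearly dependent, equivalently rank(A) < n (the number of columns).
c) By rank-nullity, rank(A) + nullity(A) = n = 14. Since A has only 8 rows, rank(A) ≤ 8, so nullity(A) ≥ 14 - 8 = 6.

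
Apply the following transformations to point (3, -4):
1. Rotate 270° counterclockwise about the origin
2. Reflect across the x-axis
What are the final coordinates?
(-4, 3)

Step 1: Rotate 270° → (-4, -3)
Step 2: Reflect across the x-axis → (-4, 3)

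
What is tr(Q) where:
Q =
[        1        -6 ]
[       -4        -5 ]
tr(Q) = 1 - 5 = -4

The trace of a square matrix is the sum of its diagonal entries.
Diagonal entries of Q: Q[0][0] = 1, Q[1][1] = -5.
tr(Q) = 1 - 5 = -4.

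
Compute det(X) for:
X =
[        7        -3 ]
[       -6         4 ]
det(X) = 10

For a 2×2 matrix [[a, b], [c, d]], det = a*d - b*c.
det(X) = (7)*(4) - (-3)*(-6) = 28 - 18 = 10.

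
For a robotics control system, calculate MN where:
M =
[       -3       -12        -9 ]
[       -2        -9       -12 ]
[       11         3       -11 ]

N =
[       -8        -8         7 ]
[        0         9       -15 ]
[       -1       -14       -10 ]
MN =
[       33        42       249 ]
[       28       103       241 ]
[      -77        93       142 ]

Matrix multiplication: (MN)[i][j] = sum over k of M[i][k] * N[k][j].
  (MN)[0][0] = (-3)*(-8) + (-12)*(0) + (-9)*(-1) = 33
  (MN)[0][1] = (-3)*(-8) + (-12)*(9) + (-9)*(-14) = 42
  (MN)[0][2] = (-3)*(7) + (-12)*(-15) + (-9)*(-10) = 249
  (MN)[1][0] = (-2)*(-8) + (-9)*(0) + (-12)*(-1) = 28
  (MN)[1][1] = (-2)*(-8) + (-9)*(9) + (-12)*(-14) = 103
  (MN)[1][2] = (-2)*(7) + (-9)*(-15) + (-12)*(-10) = 241
  (MN)[2][0] = (11)*(-8) + (3)*(0) + (-11)*(-1) = -77
  (MN)[2][1] = (11)*(-8) + (3)*(9) + (-11)*(-14) = 93
  (MN)[2][2] = (11)*(7) + (3)*(-15) + (-11)*(-10) = 142
MN =
[       33        42       249 ]
[       28       103       241 ]
[      -77        93       142 ]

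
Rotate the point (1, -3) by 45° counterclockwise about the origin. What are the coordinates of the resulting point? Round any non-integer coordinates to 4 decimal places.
(2.8284, -1.4142)

Rotation matrix R(θ) = [[cos θ, -sin θ], [sin θ, cos θ]]; for θ = 45°:
R = [[√2/2, -√2/2], [√2/2, √2/2]]
Result: R × [1, -3]ᵀ = [√2/2·1 + (-√2/2)·-3, √2/2·1 + (√2/2)·-3]ᵀ = (2.8284, -1.4142)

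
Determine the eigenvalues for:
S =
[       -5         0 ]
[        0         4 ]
λ = -5, 4

Solve det(S - λI) = 0. For a 2×2 matrix the characteristic equation is λ² - (trace)λ + det = 0.
trace(S) = a + d = -5 + 4 = -1.
det(S) = a*d - b*c = (-5)*(4) - (0)*(0) = -20 - 0 = -20.
Characteristic equation: λ² - (-1)λ + (-20) = 0.
Discriminant = (-1)² - 4*(-20) = 1 + 80 = 81.
λ = (-1 ± √81) / 2 = (-1 ± 9) / 2 = -5, 4.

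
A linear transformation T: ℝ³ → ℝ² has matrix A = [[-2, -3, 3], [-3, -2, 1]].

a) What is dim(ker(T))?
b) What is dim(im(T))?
dim(ker) = 1, dim(im) = 2

The two rows are not scalar multiples of one another (no single k satisfies row 2 = k × row 1), so they are linearly independent.
Thus rank(A) = 2.
dim(im(T)) = rank(A) = 2.
By the rank-nullity theorem applied to T: ℝ³ → ℝ², rank(A) + nullity(A) = 3 (the domain dimension), so dim(ker(T)) = 3 - 2 = 1.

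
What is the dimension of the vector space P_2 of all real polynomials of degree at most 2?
Dimension = 3

A polynomial of degree at most 2 can be written as a₀ + a₁x + a₂x², with 3 free coefficients a₀, a₁, a₂.
The set {1, x, x²} is a basis: it spans P_2 (every such polynomial is a linear combination of these) and is linearly independent (a polynomial is zero iff all its coefficients are zero).
Therefore dim(P_2) = 2 + 1 = 3.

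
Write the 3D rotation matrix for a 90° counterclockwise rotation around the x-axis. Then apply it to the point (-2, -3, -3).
R = [[1, 0, 0], [0, 0, -1], [0, 1, 0]]; R·(-2, -3, -3) = (-2, 3, -3)

Rotation matrix for 90° around x-axis:
cos(90°) = 0, sin(90°) = 1
R = [[1, 0, 0], [0, 0, -1], [0, 1, 0]]
Apply to (-2, -3, -3): R·[-2, -3, -3]ᵀ = (-2, 3, -3)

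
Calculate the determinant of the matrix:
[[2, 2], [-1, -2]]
-2

For a 2×2 matrix [[a, b], [c, d]], det = ad - bc
det = (2)(-2) - (2)(-1) = -4 - -2 = -2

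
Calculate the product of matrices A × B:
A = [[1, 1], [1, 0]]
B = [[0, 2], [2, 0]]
[[2, 2], [0, 2]]

Matrix multiplication:
C[0][0] = 1×0 + 1×2 = 2
C[0][1] = 1×2 + 1×0 = 2
C[1][0] = 1×0 + 0×2 = 0
C[1][1] = 1×2 + 0×0 = 2
Result: [[2, 2], [0, 2]]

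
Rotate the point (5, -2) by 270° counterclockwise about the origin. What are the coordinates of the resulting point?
(-2, -5)

Rotation matrix R(θ) = [[cos θ, -sin θ], [sin θ, cos θ]]; for θ = 270°:
R = [[0, 1], [-1, 0]]
Result: R × [5, -2]ᵀ = [0·5 + (1)·-2, -1·5 + (0)·-2]ᵀ = (-2, -5)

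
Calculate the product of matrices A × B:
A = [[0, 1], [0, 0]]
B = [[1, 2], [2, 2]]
[[2, 2], [0, 0]]

Matrix multiplication:
C[0][0] = 0×1 + 1×2 = 2
C[0][1] = 0×2 + 1×2 = 2
C[1][0] = 0×1 + 0×2 = 0
C[1][1] = 0×2 + 0×2 = 0
Result: [[2, 2], [0, 0]]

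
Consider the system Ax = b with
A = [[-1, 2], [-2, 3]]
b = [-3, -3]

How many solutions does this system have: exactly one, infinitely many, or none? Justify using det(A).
Exactly one solution

Compute det(A) = (-1)*(3) - (2)*(-2) = 1.
Because det(A) ≠ 0, A is invertible and Ax = b has a unique solution for every b (here x = A⁻¹ b).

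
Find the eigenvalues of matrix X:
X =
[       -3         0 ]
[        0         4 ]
λ = -3, 4

Solve det(X - λI) = 0. For a 2×2 matrix the characteristic equation is λ² - (trace)λ + det = 0.
trace(X) = a + d = -3 + 4 = 1.
det(X) = a*d - b*c = (-3)*(4) - (0)*(0) = -12 - 0 = -12.
Characteristic equation: λ² - (1)λ + (-12) = 0.
Discriminant = (1)² - 4*(-12) = 1 + 48 = 49.
λ = (1 ± √49) / 2 = (1 ± 7) / 2 = -3, 4.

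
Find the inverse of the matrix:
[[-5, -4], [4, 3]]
[[3, 4], [-4, -5]]

For [[a,b],[c,d]], inverse = (1/det)·[[d,-b],[-c,a]]
det = -5·3 - -4·4 = 1
Inverse = (1/1)·[[3, 4], [-4, -5]]
        = [[3, 4], [-4, -5]]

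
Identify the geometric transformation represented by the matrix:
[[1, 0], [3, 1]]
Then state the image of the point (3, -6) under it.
vertical shear with factor 3; image of (3, -6) is (3, 3)

The matrix [[1, 0], [k, 1]] sends (x, y) to (x, 3x + y), leaving the x-coordinate fixed: a vertical shear.
The matrix [[1, 0], [3, 1]] represents: vertical shear with factor 3.
Applying it to (3, -6): [1·3 + 0·-6, 3·3 + 1·-6] = (3, 3).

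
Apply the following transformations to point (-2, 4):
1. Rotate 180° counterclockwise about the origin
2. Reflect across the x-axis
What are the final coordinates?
(2, 4)

Step 1: Rotate 180° → (2, -4)
Step 2: Reflect across the x-axis → (2, 4)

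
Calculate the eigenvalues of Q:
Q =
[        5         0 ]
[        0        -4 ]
λ = -4, 5

Solve det(Q - λI) = 0. For a 2×2 matrix the characteristic equation is λ² - (trace)λ + det = 0.
trace(Q) = a + d = 5 - 4 = 1.
det(Q) = a*d - b*c = (5)*(-4) - (0)*(0) = -20 - 0 = -20.
Characteristic equation: λ² - (1)λ + (-20) = 0.
Discriminant = (1)² - 4*(-20) = 1 + 80 = 81.
λ = (1 ± √81) / 2 = (1 ± 9) / 2 = -4, 5.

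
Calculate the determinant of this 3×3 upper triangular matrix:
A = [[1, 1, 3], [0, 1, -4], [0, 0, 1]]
1

The determinant of a triangular matrix is the product of its diagonal entries (the off-diagonal entries above the diagonal do not affect it).
det(A) = (1) * (1) * (1) = 1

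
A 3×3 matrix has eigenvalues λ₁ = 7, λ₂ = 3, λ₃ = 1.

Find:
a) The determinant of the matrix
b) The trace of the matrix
det = 21, trace = 11

Two standard eigenvalue identities:
- det(A) equals the product of the eigenvalues (counted with multiplicity).
- trace(A) equals the sum of the eigenvalues.
det(A) = (7)*(3)*(1) = 21.
trace(A) = 7 + 3 + 1 = 11.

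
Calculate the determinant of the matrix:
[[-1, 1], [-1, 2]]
-1

For a 2×2 matrix [[a, b], [c, d]], det = ad - bc
det = (-1)(2) - (1)(-1) = -2 - -1 = -1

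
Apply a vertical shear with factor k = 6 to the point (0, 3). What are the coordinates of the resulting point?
(0, 3)

Shear matrix for vertical shear with factor k = 6:
[[1, 0], [6, 1]]
Result: (0, 3) → (0, 3)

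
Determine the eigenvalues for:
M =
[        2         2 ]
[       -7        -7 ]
λ = -5, 0

Solve det(M - λI) = 0. For a 2×2 matrix the characteristic equation is λ² - (trace)λ + det = 0.
trace(M) = a + d = 2 - 7 = -5.
det(M) = a*d - b*c = (2)*(-7) - (2)*(-7) = -14 + 14 = 0.
Characteristic equation: λ² - (-5)λ + (0) = 0.
Discriminant = (-5)² - 4*(0) = 25 - 0 = 25.
λ = (-5 ± √25) / 2 = (-5 ± 5) / 2 = -5, 0.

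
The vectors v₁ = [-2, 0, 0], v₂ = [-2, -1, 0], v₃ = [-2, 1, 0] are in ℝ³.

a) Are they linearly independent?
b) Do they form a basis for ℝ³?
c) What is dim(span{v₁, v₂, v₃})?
Not independent, not a basis, dim(span) = 2

Check whether v₃ can be written as a linear combination of v₁ and v₂.
v₃ = (2)·v₁ + (-1)·v₂ = [-2, 1, 0], so the three vectors are linearly dependent.
Thus they do not form a basis for ℝ³, and dim(span{v₁, v₂, v₃}) = 2 (spanned by v₁ and v₂).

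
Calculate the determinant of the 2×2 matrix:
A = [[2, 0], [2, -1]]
-2

For A = [[a, b], [c, d]], det(A) = a*d - b*c.
det(A) = (2)*(-1) - (0)*(2) = -2 - 0 = -2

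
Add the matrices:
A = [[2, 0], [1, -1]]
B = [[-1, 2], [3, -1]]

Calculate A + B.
[[1, 2], [4, -2]]

Add corresponding elements:
(2)+(-1)=1
(0)+(2)=2
(1)+(3)=4
(-1)+(-1)=-2
A + B = [[1, 2], [4, -2]]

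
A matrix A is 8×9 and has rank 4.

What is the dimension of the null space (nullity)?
5

The rank-nullity theorem for an m×n matrix states:
rank(A) + nullity(A) = n (the number of columns).
Here n = 9 and rank(A) = 4, so nullity(A) = 9 - 4 = 5.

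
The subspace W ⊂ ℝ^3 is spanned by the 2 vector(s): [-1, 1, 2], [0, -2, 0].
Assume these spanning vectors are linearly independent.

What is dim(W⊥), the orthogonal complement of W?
dim(W⊥) = 1

For any subspace W of ℝ^n, dim(W) + dim(W⊥) = n (the whole-space dimension).
Here the given 2 vectors are linearly independent, so dim(W) = 2.
Thus dim(W⊥) = n - dim(W) = 3 - 2 = 1.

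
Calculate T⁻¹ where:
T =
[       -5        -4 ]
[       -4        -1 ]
det(T) = -11
T⁻¹ =
[     1/11     -4/11 ]
[    -4/11      5/11 ]

For a 2×2 matrix T = [[a, b], [c, d]] with det(T) ≠ 0, T⁻¹ = (1/det(T)) * [[d, -b], [-c, a]].
det(T) = (-5)*(-1) - (-4)*(-4) = 5 - 16 = -11.
T⁻¹ = (1/-11) * [[-1, 4], [4, -5]].
Dividing each entry by -11 and reducing:
T⁻¹ =
[     1/11     -4/11 ]
[    -4/11      5/11 ]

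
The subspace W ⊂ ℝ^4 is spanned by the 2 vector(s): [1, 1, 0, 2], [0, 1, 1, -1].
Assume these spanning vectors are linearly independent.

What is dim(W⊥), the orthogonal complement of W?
dim(W⊥) = 2

For any subspace W of ℝ^n, dim(W) + dim(W⊥) = n (the whole-space dimension).
Here the given 2 vectors are linearly independent, so dim(W) = 2.
Thus dim(W⊥) = n - dim(W) = 4 - 2 = 2.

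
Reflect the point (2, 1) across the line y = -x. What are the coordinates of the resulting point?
(-1, -2)

Reflection across line y = -x: (2, 1) → (-1, -2)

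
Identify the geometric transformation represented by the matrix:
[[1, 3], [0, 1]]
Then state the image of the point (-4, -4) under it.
horizontal shear with factor 3; image of (-4, -4) is (-16, -4)

The matrix [[1, k], [0, 1]] sends (x, y) to (x + 3y, y), leaving the y-coordinate fixed: a horizontal shear.
The matrix [[1, 3], [0, 1]] represents: horizontal shear with factor 3.
Applying it to (-4, -4): [1·-4 + 3·-4, 0·-4 + 1·-4] = (-16, -4).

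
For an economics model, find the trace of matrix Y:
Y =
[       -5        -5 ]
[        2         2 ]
tr(Y) = -5 + 2 = -3

The trace of a square matrix is the sum of its diagonal entries.
Diagonal entries of Y: Y[0][0] = -5, Y[1][1] = 2.
tr(Y) = -5 + 2 = -3.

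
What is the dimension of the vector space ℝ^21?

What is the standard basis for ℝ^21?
Dimension = 21; standard basis = {e_1, e_2, e_3, …, e_21}

ℝ^21 is the space of 21-tuples of real numbers; its dimension is 21.
The standard basis consists of 21 vectors: e_1, e_2, e_3, …, e_21, where e_i is the vector with 1 in position i and 0 elsewhere.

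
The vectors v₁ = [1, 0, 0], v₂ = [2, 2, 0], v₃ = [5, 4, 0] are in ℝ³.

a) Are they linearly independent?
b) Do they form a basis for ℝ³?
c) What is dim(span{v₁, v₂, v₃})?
Not independent, not a basis, dim(span) = 2

Check whether v₃ can be written as a linear combination of v₁ and v₂.
v₃ = (1)·v₁ + (2)·v₂ = [5, 4, 0], so the three vectors are linearly dependent.
Thus they do not form a basis for ℝ³, and dim(span{v₁, v₂, v₃}) = 2 (spanned by v₁ and v₂).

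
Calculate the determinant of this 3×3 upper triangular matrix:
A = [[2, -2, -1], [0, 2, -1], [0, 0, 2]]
8

The determinant of a triangular matrix is the product of its diagonal entries (the off-diagonal entries above the diagonal do not affect it).
det(A) = (2) * (2) * (2) = 8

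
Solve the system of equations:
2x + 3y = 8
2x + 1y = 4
x = 1, y = 2

Use elimination (row reduction):
Equation 1: 2x + 3y = 8.
Equation 2: 2x + 1y = 4.
Multiply Eq1 by 2 and Eq2 by 2: 4x + 6y = 16;  4x + 2y = 8.
Subtract: (-4)y = -8, so y = 2.
Back-substitute into Eq1: 2x + 3*(2) = 8, so x = 1.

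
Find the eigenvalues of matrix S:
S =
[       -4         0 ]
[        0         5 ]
λ = -4, 5

Solve det(S - λI) = 0. For a 2×2 matrix the characteristic equation is λ² - (trace)λ + det = 0.
trace(S) = a + d = -4 + 5 = 1.
det(S) = a*d - b*c = (-4)*(5) - (0)*(0) = -20 - 0 = -20.
Characteristic equation: λ² - (1)λ + (-20) = 0.
Discriminant = (1)² - 4*(-20) = 1 + 80 = 81.
λ = (1 ± √81) / 2 = (1 ± 9) / 2 = -4, 5.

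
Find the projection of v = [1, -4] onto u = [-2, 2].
[5/2, -5/2]

The projection of v onto u is proj_u(v) = ((v·u) / (u·u)) · u.
v·u = (1)*(-2) + (-4)*(2) = -10.
u·u = (-2)*(-2) + (2)*(2) = 8.
coefficient = -10 / 8 = -5/4.
proj_u(v) = -5/4 · [-2, 2] = [5/2, -5/2].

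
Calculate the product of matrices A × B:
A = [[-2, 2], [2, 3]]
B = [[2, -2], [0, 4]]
[[-4, 12], [4, 8]]

Matrix multiplication:
C[0][0] = -2×2 + 2×0 = -4
C[0][1] = -2×-2 + 2×4 = 12
C[1][0] = 2×2 + 3×0 = 4
C[1][1] = 2×-2 + 3×4 = 8
Result: [[-4, 12], [4, 8]]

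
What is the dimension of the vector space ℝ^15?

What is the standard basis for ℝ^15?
Dimension = 15; standard basis = {e_1, e_2, e_3, …, e_15}

ℝ^15 is the space of 15-tuples of real numbers; its dimension is 15.
The standard basis consists of 15 vectors: e_1, e_2, e_3, …, e_15, where e_i is the vector with 1 in position i and 0 elsewhere.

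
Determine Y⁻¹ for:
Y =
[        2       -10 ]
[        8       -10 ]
det(Y) = 60
Y⁻¹ =
[     -1/6       1/6 ]
[    -2/15      1/30 ]

For a 2×2 matrix Y = [[a, b], [c, d]] with det(Y) ≠ 0, Y⁻¹ = (1/det(Y)) * [[d, -b], [-c, a]].
det(Y) = (2)*(-10) - (-10)*(8) = -20 + 80 = 60.
Y⁻¹ = (1/60) * [[-10, 10], [-8, 2]].
Dividing each entry by 60 and reducing:
Y⁻¹ =
[     -1/6       1/6 ]
[    -2/15      1/30 ]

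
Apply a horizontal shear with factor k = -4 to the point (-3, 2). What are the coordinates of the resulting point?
(-11, 2)

Shear matrix for horizontal shear with factor k = -4:
[[1, -4], [0, 1]]
Result: (-3, 2) → (-11, 2)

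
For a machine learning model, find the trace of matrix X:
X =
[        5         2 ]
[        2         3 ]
tr(X) = 5 + 3 = 8

The trace of a square matrix is the sum of its diagonal entries.
Diagonal entries of X: X[0][0] = 5, X[1][1] = 3.
tr(X) = 5 + 3 = 8.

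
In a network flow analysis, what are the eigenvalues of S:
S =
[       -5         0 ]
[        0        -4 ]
λ = -5, -4

Solve det(S - λI) = 0. For a 2×2 matrix the characteristic equation is λ² - (trace)λ + det = 0.
trace(S) = a + d = -5 - 4 = -9.
det(S) = a*d - b*c = (-5)*(-4) - (0)*(0) = 20 - 0 = 20.
Characteristic equation: λ² - (-9)λ + (20) = 0.
Discriminant = (-9)² - 4*(20) = 81 - 80 = 1.
λ = (-9 ± √1) / 2 = (-9 ± 1) / 2 = -5, -4.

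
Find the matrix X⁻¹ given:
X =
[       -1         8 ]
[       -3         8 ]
det(X) = 16
X⁻¹ =
[      1/2      -1/2 ]
[     3/16     -1/16 ]

For a 2×2 matrix X = [[a, b], [c, d]] with det(X) ≠ 0, X⁻¹ = (1/det(X)) * [[d, -b], [-c, a]].
det(X) = (-1)*(8) - (8)*(-3) = -8 + 24 = 16.
X⁻¹ = (1/16) * [[8, -8], [3, -1]].
Dividing each entry by 16 and reducing:
X⁻¹ =
[      1/2      -1/2 ]
[     3/16     -1/16 ]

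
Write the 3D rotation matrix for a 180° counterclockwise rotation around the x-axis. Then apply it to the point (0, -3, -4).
R = [[1, 0, 0], [0, -1, 0], [0, 0, -1]]; R·(0, -3, -4) = (0, 3, 4)

Rotation matrix for 180° around x-axis:
cos(180°) = -1, sin(180°) = 0
R = [[1, 0, 0], [0, -1, 0], [0, 0, -1]]
Apply to (0, -3, -4): R·[0, -3, -4]ᵀ = (0, 3, 4)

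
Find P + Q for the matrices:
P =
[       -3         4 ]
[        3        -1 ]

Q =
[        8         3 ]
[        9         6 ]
P + Q =
[        5         7 ]
[       12         5 ]

Matrix addition is elementwise: (P+Q)[i][j] = P[i][j] + Q[i][j].
  (P+Q)[0][0] = (-3) + (8) = 5
  (P+Q)[0][1] = (4) + (3) = 7
  (P+Q)[1][0] = (3) + (9) = 12
  (P+Q)[1][1] = (-1) + (6) = 5
P + Q =
[        5         7 ]
[       12         5 ]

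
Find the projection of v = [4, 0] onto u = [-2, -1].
[16/5, 8/5]

The projection of v onto u is proj_u(v) = ((v·u) / (u·u)) · u.
v·u = (4)*(-2) + (0)*(-1) = -8.
u·u = (-2)*(-2) + (-1)*(-1) = 5.
coefficient = -8 / 5 = -8/5.
proj_u(v) = -8/5 · [-2, -1] = [16/5, 8/5].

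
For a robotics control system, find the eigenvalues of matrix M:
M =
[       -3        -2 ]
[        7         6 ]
λ = -1, 4

Solve det(M - λI) = 0. For a 2×2 matrix the characteristic equation is λ² - (trace)λ + det = 0.
trace(M) = a + d = -3 + 6 = 3.
det(M) = a*d - b*c = (-3)*(6) - (-2)*(7) = -18 + 14 = -4.
Characteristic equation: λ² - (3)λ + (-4) = 0.
Discriminant = (3)² - 4*(-4) = 9 + 16 = 25.
λ = (3 ± √25) / 2 = (3 ± 5) / 2 = -1, 4.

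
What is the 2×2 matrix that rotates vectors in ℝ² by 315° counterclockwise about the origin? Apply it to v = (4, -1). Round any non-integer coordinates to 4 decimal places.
R = [[√2/2, √2/2], [-√2/2, √2/2]]; R·v = (2.1213, -3.5355)

A counterclockwise rotation by angle θ in ℝ² has matrix R(θ) = [[cos θ, -sin θ], [sin θ, cos θ]].
For θ = 315°: cos θ = √2/2, sin θ = -√2/2.
R(315°) = [[√2/2, √2/2], [-√2/2, √2/2]].
R·v = [√2/2·4 + (√2/2)·-1, -√2/2·4 + √2/2·-1] = (2.1213, -3.5355).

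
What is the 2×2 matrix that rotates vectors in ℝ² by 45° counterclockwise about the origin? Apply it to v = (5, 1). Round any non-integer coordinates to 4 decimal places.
R = [[√2/2, -√2/2], [√2/2, √2/2]]; R·v = (2.8284, 4.2426)

A counterclockwise rotation by angle θ in ℝ² has matrix R(θ) = [[cos θ, -sin θ], [sin θ, cos θ]].
For θ = 45°: cos θ = √2/2, sin θ = √2/2.
R(45°) = [[√2/2, -√2/2], [√2/2, √2/2]].
R·v = [√2/2·5 + (-√2/2)·1, √2/2·5 + √2/2·1] = (2.8284, 4.2426).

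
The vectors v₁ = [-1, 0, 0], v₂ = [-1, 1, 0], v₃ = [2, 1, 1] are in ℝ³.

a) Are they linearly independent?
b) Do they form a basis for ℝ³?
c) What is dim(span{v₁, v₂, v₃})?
Yes independent, yes basis, dim = 3

Stack v₁, v₂, v₃ as rows of a 3×3 matrix.
[[-1, 0, 0]; [-1, 1, 0]; [2, 1, 1]] is already lower triangular with nonzero diagonal entries (-1, 1, 1), so its determinant is the product of the diagonal entries, det = (-1)·(1)·(1) = -1 ≠ 0, and the rows are linearly independent.
Three linearly independent vectors in ℝ³ form a basis for ℝ³, so dim(span{v₁,v₂,v₃}) = 3.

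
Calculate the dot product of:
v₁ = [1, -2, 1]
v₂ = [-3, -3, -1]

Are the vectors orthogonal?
2, No

The dot product is the sum of products of corresponding components.
v₁·v₂ = (1)*(-3) + (-2)*(-3) + (1)*(-1) = -3 + 6 - 1 = 2.
Two vectors are orthogonal iff their dot product is 0; here the dot product is 2, so the vectors are not orthogonal.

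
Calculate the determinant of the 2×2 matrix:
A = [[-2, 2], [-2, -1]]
6

For A = [[a, b], [c, d]], det(A) = a*d - b*c.
det(A) = (-2)*(-1) - (2)*(-2) = 2 - -4 = 6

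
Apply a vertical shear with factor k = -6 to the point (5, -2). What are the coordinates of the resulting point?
(5, -32)

Shear matrix for vertical shear with factor k = -6:
[[1, 0], [-6, 1]]
Result: (5, -2) → (5, -32)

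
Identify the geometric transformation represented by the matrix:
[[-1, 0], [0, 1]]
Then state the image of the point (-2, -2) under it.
reflection across the y-axis; image of (-2, -2) is (2, -2)

This is a symmetric orthogonal matrix with determinant -1, which characterizes a reflection in ℝ².
The matrix [[-1, 0], [0, 1]] represents: reflection across the y-axis.
Applying it to (-2, -2): [-1·-2 + 0·-2, 0·-2 + 1·-2] = (2, -2).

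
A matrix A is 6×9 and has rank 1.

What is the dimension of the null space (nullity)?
8

The rank-nullity theorem for an m×n matrix states:
rank(A) + nullity(A) = n (the number of columns).
Here n = 9 and rank(A) = 1, so nullity(A) = 9 - 1 = 8.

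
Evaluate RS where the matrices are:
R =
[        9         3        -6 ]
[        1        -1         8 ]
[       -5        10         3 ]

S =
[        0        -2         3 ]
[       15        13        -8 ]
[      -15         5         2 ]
RS =
[      135        -9        -9 ]
[     -135        25        27 ]
[      105       155       -89 ]

Matrix multiplication: (RS)[i][j] = sum over k of R[i][k] * S[k][j].
  (RS)[0][0] = (9)*(0) + (3)*(15) + (-6)*(-15) = 135
  (RS)[0][1] = (9)*(-2) + (3)*(13) + (-6)*(5) = -9
  (RS)[0][2] = (9)*(3) + (3)*(-8) + (-6)*(2) = -9
  (RS)[1][0] = (1)*(0) + (-1)*(15) + (8)*(-15) = -135
  (RS)[1][1] = (1)*(-2) + (-1)*(13) + (8)*(5) = 25
  (RS)[1][2] = (1)*(3) + (-1)*(-8) + (8)*(2) = 27
  (RS)[2][0] = (-5)*(0) + (10)*(15) + (3)*(-15) = 105
  (RS)[2][1] = (-5)*(-2) + (10)*(13) + (3)*(5) = 155
  (RS)[2][2] = (-5)*(3) + (10)*(-8) + (3)*(2) = -89
RS =
[      135        -9        -9 ]
[     -135        25        27 ]
[      105       155       -89 ]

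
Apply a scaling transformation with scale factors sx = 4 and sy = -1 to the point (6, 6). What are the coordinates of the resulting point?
(24, -6)

Scaling matrix:
[[4, 0], [0, -1]]
Result: (6 × 4, 6 × -1) = (24, -6)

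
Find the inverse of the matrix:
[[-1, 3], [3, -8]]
[[8, 3], [3, 1]]

For [[a,b],[c,d]], inverse = (1/det)·[[d,-b],[-c,a]]
det = -1·-8 - 3·3 = -1
Inverse = (1/-1)·[[-8, -3], [-3, -1]]
        = [[8, 3], [3, 1]]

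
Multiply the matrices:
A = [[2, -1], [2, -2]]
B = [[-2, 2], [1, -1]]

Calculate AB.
[[-5, 5], [-6, 6]]

Each entry (i,j) of AB = sum over k of A[i][k]*B[k][j].
(AB)[0][0] = (2)*(-2) + (-1)*(1) = -5
(AB)[0][1] = (2)*(2) + (-1)*(-1) = 5
(AB)[1][0] = (2)*(-2) + (-2)*(1) = -6
(AB)[1][1] = (2)*(2) + (-2)*(-1) = 6
AB = [[-5, 5], [-6, 6]]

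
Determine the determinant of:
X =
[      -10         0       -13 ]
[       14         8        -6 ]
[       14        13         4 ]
det(X) = -2010

Expand along row 0 (cofactor expansion): det(X) = a*(e*i - f*h) - b*(d*i - f*g) + c*(d*h - e*g), where the 3×3 is [[a, b, c], [d, e, f], [g, h, i]].
Minor M_00 = (8)*(4) - (-6)*(13) = 32 + 78 = 110.
Minor M_01 = (14)*(4) - (-6)*(14) = 56 + 84 = 140.
Minor M_02 = (14)*(13) - (8)*(14) = 182 - 112 = 70.
det(X) = (-10)*(110) - (0)*(140) + (-13)*(70) = -1100 + 0 - 910 = -2010.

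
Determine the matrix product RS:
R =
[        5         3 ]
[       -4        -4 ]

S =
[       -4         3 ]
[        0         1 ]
RS =
[      -20        18 ]
[       16       -16 ]

Matrix multiplication: (RS)[i][j] = sum over k of R[i][k] * S[k][j].
  (RS)[0][0] = (5)*(-4) + (3)*(0) = -20
  (RS)[0][1] = (5)*(3) + (3)*(1) = 18
  (RS)[1][0] = (-4)*(-4) + (-4)*(0) = 16
  (RS)[1][1] = (-4)*(3) + (-4)*(1) = -16
RS =
[      -20        18 ]
[       16       -16 ]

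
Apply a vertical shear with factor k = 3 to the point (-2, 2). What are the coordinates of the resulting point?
(-2, -4)

Shear matrix for vertical shear with factor k = 3:
[[1, 0], [3, 1]]
Result: (-2, 2) → (-2, -4)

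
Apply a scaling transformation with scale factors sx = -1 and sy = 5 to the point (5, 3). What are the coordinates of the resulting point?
(-5, 15)

Scaling matrix:
[[-1, 0], [0, 5]]
Result: (5 × -1, 3 × 5) = (-5, 15)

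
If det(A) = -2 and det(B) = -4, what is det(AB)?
8

Use the multiplicative property of determinants: det(AB) = det(A)*det(B).
det(AB) = (-2)*(-4) = 8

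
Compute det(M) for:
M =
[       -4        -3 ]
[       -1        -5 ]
det(M) = 17

For a 2×2 matrix [[a, b], [c, d]], det = a*d - b*c.
det(M) = (-4)*(-5) - (-3)*(-1) = 20 - 3 = 17.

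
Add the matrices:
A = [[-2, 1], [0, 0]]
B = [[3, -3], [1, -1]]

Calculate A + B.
[[1, -2], [1, -1]]

Add corresponding elements:
(-2)+(3)=1
(1)+(-3)=-2
(0)+(1)=1
(0)+(-1)=-1
A + B = [[1, -2], [1, -1]]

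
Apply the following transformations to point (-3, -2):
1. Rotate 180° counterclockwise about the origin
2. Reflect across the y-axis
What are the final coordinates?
(-3, 2)

Step 1: Rotate 180° → (3, 2)
Step 2: Reflect across the y-axis → (-3, 2)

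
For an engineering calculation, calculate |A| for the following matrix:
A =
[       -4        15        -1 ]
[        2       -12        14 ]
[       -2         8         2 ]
det(A) = 72

Expand along row 0 (cofactor expansion): det(A) = a*(e*i - f*h) - b*(d*i - f*g) + c*(d*h - e*g), where the 3×3 is [[a, b, c], [d, e, f], [g, h, i]].
Minor M_00 = (-12)*(2) - (14)*(8) = -24 - 112 = -136.
Minor M_01 = (2)*(2) - (14)*(-2) = 4 + 28 = 32.
Minor M_02 = (2)*(8) - (-12)*(-2) = 16 - 24 = -8.
det(A) = (-4)*(-136) - (15)*(32) + (-1)*(-8) = 544 - 480 + 8 = 72.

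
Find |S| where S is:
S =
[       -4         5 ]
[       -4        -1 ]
det(S) = 24

For a 2×2 matrix [[a, b], [c, d]], det = a*d - b*c.
det(S) = (-4)*(-1) - (5)*(-4) = 4 + 20 = 24.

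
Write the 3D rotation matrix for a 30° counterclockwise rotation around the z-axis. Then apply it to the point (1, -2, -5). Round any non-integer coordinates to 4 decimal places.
R = [[√3/2, -1/2, 0], [1/2, √3/2, 0], [0, 0, 1]]; R·(1, -2, -5) = (1.8660, -1.2321, -5.0000)

Rotation matrix for 30° around z-axis:
cos(30°) = √3/2, sin(30°) = 1/2
R = [[√3/2, -1/2, 0], [1/2, √3/2, 0], [0, 0, 1]]
Apply to (1, -2, -5): R·[1, -2, -5]ᵀ = (1.8660, -1.2321, -5.0000)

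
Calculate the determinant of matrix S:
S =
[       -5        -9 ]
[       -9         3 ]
det(S) = -96

For a 2×2 matrix [[a, b], [c, d]], det = a*d - b*c.
det(S) = (-5)*(3) - (-9)*(-9) = -15 - 81 = -96.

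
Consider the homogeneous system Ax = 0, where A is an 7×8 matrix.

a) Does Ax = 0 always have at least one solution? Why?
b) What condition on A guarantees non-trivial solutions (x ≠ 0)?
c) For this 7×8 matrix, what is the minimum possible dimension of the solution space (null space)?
a) Yes, x = 0 is always a solution. b) When A has linearly dependent columns (rank < n). c) Minimum nullity = 1.

a) x = 0 satisfies A·0 = 0, so the zero vector is always a solution.
b) Non-trivial solutions exist iff the columns of A are linearly dependent, equivalently rank(A) < n (the number of columns).
c) By rank-nullity, rank(A) + nullity(A) = n = 8. Since A has only 7 rows, rank(A) ≤ 7, so nullity(A) ≥ 8 - 7 = 1.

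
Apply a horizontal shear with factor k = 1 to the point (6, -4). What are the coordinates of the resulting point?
(2, -4)

Shear matrix for horizontal shear with factor k = 1:
[[1, 1], [0, 1]]
Result: (6, -4) → (2, -4)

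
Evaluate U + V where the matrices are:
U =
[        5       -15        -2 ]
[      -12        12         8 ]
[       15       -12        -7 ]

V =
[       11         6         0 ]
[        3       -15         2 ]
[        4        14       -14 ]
U + V =
[       16        -9        -2 ]
[       -9        -3        10 ]
[       19         2       -21 ]

Matrix addition is elementwise: (U+V)[i][j] = U[i][j] + V[i][j].
  (U+V)[0][0] = (5) + (11) = 16
  (U+V)[0][1] = (-15) + (6) = -9
  (U+V)[0][2] = (-2) + (0) = -2
  (U+V)[1][0] = (-12) + (3) = -9
  (U+V)[1][1] = (12) + (-15) = -3
  (U+V)[1][2] = (8) + (2) = 10
  (U+V)[2][0] = (15) + (4) = 19
  (U+V)[2][1] = (-12) + (14) = 2
  (U+V)[2][2] = (-7) + (-14) = -21
U + V =
[       16        -9        -2 ]
[       -9        -3        10 ]
[       19         2       -21 ]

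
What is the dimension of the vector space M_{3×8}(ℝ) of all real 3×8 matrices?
Dimension = 24

A real 3×8 matrix is determined by its 3·8 = 24 independent entries.
A standard basis is {E_ij : 1 ≤ i ≤ 3, 1 ≤ j ≤ 8}, where E_ij has a 1 in position (i, j) and 0 elsewhere — there are 24 such matrices, and they are linearly independent and span M_{3×8}(ℝ).
Therefore dim(M_{3×8}(ℝ)) = 24.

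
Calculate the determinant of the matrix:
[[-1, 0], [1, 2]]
-2

For a 2×2 matrix [[a, b], [c, d]], det = ad - bc
det = (-1)(2) - (0)(1) = -2 - 0 = -2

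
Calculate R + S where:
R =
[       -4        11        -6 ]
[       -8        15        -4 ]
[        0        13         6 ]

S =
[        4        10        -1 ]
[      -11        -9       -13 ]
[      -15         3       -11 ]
R + S =
[        0        21        -7 ]
[      -19         6       -17 ]
[      -15        16        -5 ]

Matrix addition is elementwise: (R+S)[i][j] = R[i][j] + S[i][j].
  (R+S)[0][0] = (-4) + (4) = 0
  (R+S)[0][1] = (11) + (10) = 21
  (R+S)[0][2] = (-6) + (-1) = -7
  (R+S)[1][0] = (-8) + (-11) = -19
  (R+S)[1][1] = (15) + (-9) = 6
  (R+S)[1][2] = (-4) + (-13) = -17
  (R+S)[2][0] = (0) + (-15) = -15
  (R+S)[2][1] = (13) + (3) = 16
  (R+S)[2][2] = (6) + (-11) = -5
R + S =
[        0        21        -7 ]
[      -19         6       -17 ]
[      -15        16        -5 ]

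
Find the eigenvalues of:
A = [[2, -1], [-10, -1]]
λ = -3, 4

Solve det(A - λI) = 0. For a 2×2 matrix this is λ² - (trace)λ + det = 0.
trace(A) = 2 - 1 = 1.
det(A) = (2)*(-1) - (-1)*(-10) = -2 - 10 = -12.
Characteristic equation: λ² - (1)λ + (-12) = 0.
Discriminant: (1)² - 4*(-12) = 1 + 48 = 49.
Roots: λ = (1 ± √49) / 2 = -3, 4.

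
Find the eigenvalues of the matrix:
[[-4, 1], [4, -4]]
λ = -6 and λ = -2

Characteristic equation: det(A - λI) = 0
λ² - (trace)λ + (det) = 0
λ² - (-8)λ + (12) = 0
λ² + 8λ + 12 = 0
Solving: λ = -6, -2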